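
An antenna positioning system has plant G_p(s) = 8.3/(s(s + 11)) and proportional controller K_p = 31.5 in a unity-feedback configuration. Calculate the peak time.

T_p = 0.207 s

From 1 + K_pG_p(s) = 0: s² + 11s + 261.5 = 0 ⇒ ω_n = 16.17, ζ = 0.3401.
Damped frequency ω_d = ω_n√(1−ζ²) = 15.21 rad/s, so peak time T_p = π/ω_d = 0.207 s.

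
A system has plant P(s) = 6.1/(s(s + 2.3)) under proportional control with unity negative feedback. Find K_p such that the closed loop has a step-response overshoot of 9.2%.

From %OS = 100·exp(−πζ/√(1−ζ²)) = 9.2%, ζ = −ln(0.092)/√(π²+ln²(0.092)) = 0.6048.
Characteristic equation s² + 2.3s + 6.1K_p = 0 gives ζ = 2.3/(2√(6.1K_p)).
Setting ζ = 0.6048: √(6.1K_p) = 2.3/(2·0.6048) = 1.901, so K_p = 3.615/6.1 = 0.593.

K_p = 0.593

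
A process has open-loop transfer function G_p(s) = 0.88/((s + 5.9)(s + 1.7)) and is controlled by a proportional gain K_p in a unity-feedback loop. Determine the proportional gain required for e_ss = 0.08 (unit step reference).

Steady-state error for a unit step on this type-0 loop is 1/(1 + K_p·G_p(0)).
G_p(0) = 0.08774. Require 1/(1 + K_p·0.08774) = 0.08, so 1 + 0.08774·K_p = 12.5.
K_p = (12.5 − 1)/0.08774 = 131.

K_p = 131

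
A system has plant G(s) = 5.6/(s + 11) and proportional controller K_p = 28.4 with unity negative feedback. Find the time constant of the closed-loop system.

Closed-loop transfer function: T(s) = K_p·G(s)/(1 + K_p·G(s)) = 159/(s + 11 + 159) = 159/(s + 170).
Time constant τ = 1/170 = 0.00588 s.

τ = 0.00588 s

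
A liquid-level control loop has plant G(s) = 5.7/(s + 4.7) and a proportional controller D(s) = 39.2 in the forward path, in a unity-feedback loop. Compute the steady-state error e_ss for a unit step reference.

0.0206

The loop is type 0. Static position error constant K_pos = D(0)·G(0) = 39.2·1.213 = 47.54.
Steady-state error to a unit step: e_ss = 1/(1+K_pos) = 1/48.54 = 0.0206.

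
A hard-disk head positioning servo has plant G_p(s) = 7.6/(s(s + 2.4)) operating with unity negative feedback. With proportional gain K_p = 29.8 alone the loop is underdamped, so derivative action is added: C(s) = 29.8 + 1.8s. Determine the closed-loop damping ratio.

ζ = 0.534

Forward path: (29.8 + 1.8s)·7.6/(s(s+2.4)). The closed-loop characteristic equation is s² + (2.4 + 7.6·1.8)s + 7.6·29.8 = 0.
That is s² + 16.08s + 226.5 = 0, so ω_n = 15.05 rad/s and ζ = 16.08/(2·15.05) = 0.5342.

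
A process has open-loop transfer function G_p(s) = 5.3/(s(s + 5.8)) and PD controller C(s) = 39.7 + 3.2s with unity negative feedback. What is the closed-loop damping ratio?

ζ = 0.785

Forward path: (39.7 + 3.2s)·5.3/(s(s+5.8)). The closed-loop characteristic equation is s² + (5.8 + 5.3·3.2)s + 5.3·39.7 = 0.
That is s² + 22.76s + 210.4 = 0, so ω_n = 14.51 rad/s and ζ = 22.76/(2·14.51) = 0.7845.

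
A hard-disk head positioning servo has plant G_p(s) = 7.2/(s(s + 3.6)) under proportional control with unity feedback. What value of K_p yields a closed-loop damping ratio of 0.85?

K_p = 0.623

Closed-loop characteristic equation: s² + 3.6s + K_p·7.2 = 0.
So ω_n = √(7.2K_p) and 2ζω_n = 3.6, giving ζ = 3.6/(2√(7.2K_p)).
Setting ζ = 0.85: √(7.2K_p) = 3.6/(2·0.85) = 2.118, so K_p = 4.484/7.2 = 0.623.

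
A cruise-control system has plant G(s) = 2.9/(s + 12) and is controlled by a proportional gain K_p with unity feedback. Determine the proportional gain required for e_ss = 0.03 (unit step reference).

For a type-0 loop with proportional control, e_ss = 1/(1 + K_p·G(0)).
G(0) = 0.2417. Require 1/(1 + K_p·0.2417) = 0.03, so 1 + 0.2417·K_p = 33.33.
K_p = (33.33 − 1)/0.2417 = 134.

K_p = 134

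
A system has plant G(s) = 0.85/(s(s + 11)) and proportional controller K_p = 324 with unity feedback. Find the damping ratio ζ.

ζ = 0.331

The closed-loop denominator is s(s+11) + 324·0.85 = s² + 11s + 275.4.
So ω_n² = 275.4 ⇒ ω_n = 16.6 rad/s, and ζ = 11/(2ω_n) = 0.331.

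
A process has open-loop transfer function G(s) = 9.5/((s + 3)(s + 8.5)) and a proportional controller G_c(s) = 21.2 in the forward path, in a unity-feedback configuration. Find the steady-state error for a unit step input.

0.112

The loop is type 0. Static position error constant K_pos = G_c(0)·G(0) = 21.2·0.3725 = 7.898.
Steady-state error to a unit step: e_ss = 1/(1+K_pos) = 1/8.898 = 0.112.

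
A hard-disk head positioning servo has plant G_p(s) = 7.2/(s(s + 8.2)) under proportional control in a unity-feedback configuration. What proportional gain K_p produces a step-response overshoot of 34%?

K_p = 22.1

From %OS = 100·exp(−πζ/√(1−ζ²)) = 34%, ζ = −ln(0.34)/√(π²+ln²(0.34)) = 0.3248.
Characteristic equation s² + 8.2s + 7.2K_p = 0 gives ζ = 8.2/(2√(7.2K_p)).
Setting ζ = 0.3248: √(7.2K_p) = 8.2/(2·0.3248) = 12.62, so K_p = 159.4/7.2 = 22.1.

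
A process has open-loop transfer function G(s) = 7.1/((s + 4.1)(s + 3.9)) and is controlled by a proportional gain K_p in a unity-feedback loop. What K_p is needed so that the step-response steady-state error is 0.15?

K_p = 12.8

The loop is type 0, so e_ss(step) = 1/(1 + K_pos) with K_pos = K_p·G(0).
G(0) = 0.444. Require 1/(1 + K_p·0.444) = 0.15, so 1 + 0.444·K_p = 6.667.
K_p = (6.667 − 1)/0.444 = 12.8.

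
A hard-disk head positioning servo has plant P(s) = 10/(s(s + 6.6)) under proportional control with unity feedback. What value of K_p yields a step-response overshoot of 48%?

From %OS = 100·exp(−πζ/√(1−ζ²)) = 48%, ζ = −ln(0.48)/√(π²+ln²(0.48)) = 0.2275.
Characteristic equation s² + 6.6s + 10K_p = 0 gives ζ = 6.6/(2√(10K_p)).
Setting ζ = 0.2275: √(10K_p) = 6.6/(2·0.2275) = 14.51, so K_p = 210.4/10 = 21.

K_p = 21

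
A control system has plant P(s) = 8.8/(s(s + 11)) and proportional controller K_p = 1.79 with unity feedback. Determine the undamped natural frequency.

With unity feedback the closed-loop characteristic equation is s² + 11s + 1.79·8.8 = s² + 11s + 15.75 = 0.
So ω_n² = 15.75 ⇒ ω_n = 3.969 rad/s, and ζ = 11/(2ω_n) = 1.39.

ω_n = 3.97 rad/s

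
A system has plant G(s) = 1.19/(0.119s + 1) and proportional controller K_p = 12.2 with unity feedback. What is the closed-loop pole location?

Closed loop: T(s) = K_p·G/(1+K_p·G) = 14.52/(0.119s + 1 + 14.52), with pole at s = −(1 + 14.52)/0.119 = −130.4.

s = -130.4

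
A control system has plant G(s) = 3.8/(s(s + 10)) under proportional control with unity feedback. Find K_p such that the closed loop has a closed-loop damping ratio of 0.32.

Closed-loop characteristic equation: s² + 10s + K_p·3.8 = 0.
So ω_n = √(3.8K_p) and 2ζω_n = 10, giving ζ = 10/(2√(3.8K_p)).
Setting ζ = 0.32: √(3.8K_p) = 10/(2·0.32) = 15.62, so K_p = 244.1/3.8 = 64.2.

K_p = 64.2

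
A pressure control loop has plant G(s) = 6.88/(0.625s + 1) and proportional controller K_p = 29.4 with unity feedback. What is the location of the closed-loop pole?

s = -325.2

Closed loop: T(s) = K_p·G/(1+K_p·G) = 202.3/(0.625s + 1 + 202.3), with pole at s = −(1 + 202.3)/0.625 = −325.2.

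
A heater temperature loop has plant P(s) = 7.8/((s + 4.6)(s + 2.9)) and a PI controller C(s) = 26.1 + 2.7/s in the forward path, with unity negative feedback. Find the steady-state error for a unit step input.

The open loop C(s)P(s) has a pole at the origin (type 1), so the static position error constant is infinite and e_ss = 1/(1+∞) = 0.

0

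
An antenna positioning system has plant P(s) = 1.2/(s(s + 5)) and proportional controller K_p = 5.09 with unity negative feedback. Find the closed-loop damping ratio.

ζ = 1.01

1 + K_p·P(s) = 0 gives s² + 5s + 6.108 = 0.
So ω_n² = 6.108 ⇒ ω_n = 2.471 rad/s, and ζ = 5/(2ω_n) = 1.01.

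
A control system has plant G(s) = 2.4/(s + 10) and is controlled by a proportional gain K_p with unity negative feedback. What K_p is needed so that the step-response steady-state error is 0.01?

Steady-state error for a unit step on this type-0 loop is 1/(1 + K_p·G(0)).
G(0) = 0.24. Require 1/(1 + K_p·0.24) = 0.01, so 1 + 0.24·K_p = 100.
K_p = (100 − 1)/0.24 = 412.

K_p = 412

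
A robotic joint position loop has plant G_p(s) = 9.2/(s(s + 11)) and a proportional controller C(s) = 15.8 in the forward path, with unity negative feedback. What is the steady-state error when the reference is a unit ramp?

0.0757

The loop has one pole at the origin (type 1). Velocity error constant K_v = lim_{s→0} s·C(s)G_p(s) = 15.8·9.2/11 = 13.21.
Steady-state error to a unit ramp: e_ss = 1/K_v = 0.0757.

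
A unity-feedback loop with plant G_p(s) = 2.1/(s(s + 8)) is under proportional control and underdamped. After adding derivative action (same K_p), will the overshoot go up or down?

decrease

The derivative term adds K·K_d to the s-coefficient of the characteristic equation, raising 2ζω_n while ω_n is unchanged; ζ increases, so overshoot decreases.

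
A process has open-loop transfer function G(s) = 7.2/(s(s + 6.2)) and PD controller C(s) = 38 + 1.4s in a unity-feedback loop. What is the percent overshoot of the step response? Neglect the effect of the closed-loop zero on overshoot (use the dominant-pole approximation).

Forward path: (38 + 1.4s)·7.2/(s(s+6.2)). The closed-loop characteristic equation is s² + (6.2 + 7.2·1.4)s + 7.2·38 = 0.
That is s² + 16.28s + 273.6 = 0, so ω_n = 16.54 rad/s and ζ = 16.28/(2·16.54) = 0.4921.
%OS = 100·exp(−πζ/√(1−ζ²)) = 16.9%.

16.9%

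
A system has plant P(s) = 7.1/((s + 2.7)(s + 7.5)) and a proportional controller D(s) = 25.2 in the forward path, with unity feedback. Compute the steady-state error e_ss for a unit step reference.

The loop is type 0. Static position error constant K_pos = D(0)·P(0) = 25.2·0.3506 = 8.836.
Steady-state error to a unit step: e_ss = 1/(1+K_pos) = 1/9.836 = 0.102.

0.102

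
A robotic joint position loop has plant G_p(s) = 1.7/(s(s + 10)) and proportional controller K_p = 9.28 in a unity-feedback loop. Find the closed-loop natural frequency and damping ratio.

With unity feedback the closed-loop characteristic equation is s² + 10s + 9.28·1.7 = s² + 10s + 15.78 = 0.
So ω_n² = 15.78 ⇒ ω_n = 3.972 rad/s, and ζ = 10/(2ω_n) = 1.26.

ω_n = 3.97 rad/s, ζ = 1.26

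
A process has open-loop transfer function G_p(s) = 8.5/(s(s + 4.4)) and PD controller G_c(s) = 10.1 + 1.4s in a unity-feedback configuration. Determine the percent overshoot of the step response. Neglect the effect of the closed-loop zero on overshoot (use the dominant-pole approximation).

Forward path: (10.1 + 1.4s)·8.5/(s(s+4.4)). The closed-loop characteristic equation is s² + (4.4 + 8.5·1.4)s + 8.5·10.1 = 0.
That is s² + 16.3s + 85.85 = 0, so ω_n = 9.266 rad/s and ζ = 16.3/(2·9.266) = 0.8796.
%OS = 100·exp(−πζ/√(1−ζ²)) = 0.3%.

0.3%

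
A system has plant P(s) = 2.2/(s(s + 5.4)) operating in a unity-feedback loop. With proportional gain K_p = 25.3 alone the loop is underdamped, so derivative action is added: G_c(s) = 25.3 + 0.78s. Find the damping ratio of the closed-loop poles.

Forward path: (25.3 + 0.78s)·2.2/(s(s+5.4)). The closed-loop characteristic equation is s² + (5.4 + 2.2·0.78)s + 2.2·25.3 = 0.
That is s² + 7.116s + 55.66 = 0, so ω_n = 7.461 rad/s and ζ = 7.116/(2·7.461) = 0.4769.

ζ = 0.477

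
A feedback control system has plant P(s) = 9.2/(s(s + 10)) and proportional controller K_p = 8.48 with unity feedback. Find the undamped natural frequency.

The closed-loop denominator is s(s+10) + 8.48·9.2 = s² + 10s + 78.02.
So ω_n² = 78.02 ⇒ ω_n = 8.833 rad/s, and ζ = 10/(2ω_n) = 0.566.

ω_n = 8.83 rad/s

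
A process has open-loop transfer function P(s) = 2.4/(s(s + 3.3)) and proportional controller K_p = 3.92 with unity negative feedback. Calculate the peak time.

T_p = 1.22 s

Closed-loop characteristic equation: s² + 3.3s + 9.408 = 0, so ω_n = 3.067 rad/s and ζ = 3.3/(2·3.067) = 0.5379.
Damped frequency ω_d = ω_n√(1−ζ²) = 2.586 rad/s, so peak time T_p = π/ω_d = 1.22 s.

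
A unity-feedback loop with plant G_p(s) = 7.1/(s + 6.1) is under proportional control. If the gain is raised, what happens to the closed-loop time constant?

The closed-loop bandwidth 6.1+K_p·7.1 grows with K_p, so τ shrinks.

decrease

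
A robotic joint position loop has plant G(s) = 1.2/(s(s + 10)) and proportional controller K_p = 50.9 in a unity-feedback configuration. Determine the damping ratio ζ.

ζ = 0.64

With unity feedback the closed-loop characteristic equation is s² + 10s + 50.9·1.2 = s² + 10s + 61.08 = 0.
So ω_n² = 61.08 ⇒ ω_n = 7.815 rad/s, and ζ = 10/(2ω_n) = 0.64.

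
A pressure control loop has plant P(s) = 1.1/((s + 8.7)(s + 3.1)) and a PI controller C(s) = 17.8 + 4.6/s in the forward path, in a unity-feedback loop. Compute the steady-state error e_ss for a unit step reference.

The open loop C(s)P(s) has a pole at the origin (type 1), so the static position error constant is infinite and e_ss = 1/(1+∞) = 0.

0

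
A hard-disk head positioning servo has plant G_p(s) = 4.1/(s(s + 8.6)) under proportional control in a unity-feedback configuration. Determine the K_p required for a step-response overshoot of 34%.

K_p = 42.8

From %OS = 100·exp(−πζ/√(1−ζ²)) = 34%, ζ = −ln(0.34)/√(π²+ln²(0.34)) = 0.3248.
Characteristic equation s² + 8.6s + 4.1K_p = 0 gives ζ = 8.6/(2√(4.1K_p)).
Setting ζ = 0.3248: √(4.1K_p) = 8.6/(2·0.3248) = 13.24, so K_p = 175.3/4.1 = 42.8.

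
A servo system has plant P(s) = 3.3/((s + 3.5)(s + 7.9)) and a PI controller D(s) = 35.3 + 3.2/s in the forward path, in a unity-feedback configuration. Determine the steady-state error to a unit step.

0

The open loop D(s)P(s) has a pole at the origin (type 1), so the static position error constant is infinite and e_ss = 1/(1+∞) = 0.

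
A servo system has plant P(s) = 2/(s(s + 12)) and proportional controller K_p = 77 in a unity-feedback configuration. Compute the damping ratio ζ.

With unity feedback the closed-loop characteristic equation is s² + 12s + 77·2 = s² + 12s + 154 = 0.
Matching s² + 2ζω_n s + ω_n²: ω_n = √154 = 12.41 rad/s and 2ζω_n = 12, so ζ = 12/(2·12.41) = 0.483.

ζ = 0.483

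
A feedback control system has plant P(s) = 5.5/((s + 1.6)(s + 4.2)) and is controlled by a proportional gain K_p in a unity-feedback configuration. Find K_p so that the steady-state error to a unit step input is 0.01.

K_p = 121

The loop is type 0, so e_ss(step) = 1/(1 + K_pos) with K_pos = K_p·P(0).
P(0) = 0.8185. Require 1/(1 + K_p·0.8185) = 0.01, so 1 + 0.8185·K_p = 100.
K_p = (100 − 1)/0.8185 = 121.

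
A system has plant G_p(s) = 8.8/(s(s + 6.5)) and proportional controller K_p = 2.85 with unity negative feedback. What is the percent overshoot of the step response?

6.86%

From 1 + K_pG_p(s) = 0: s² + 6.5s + 25.08 = 0 ⇒ ω_n = 5.008, ζ = 0.649.
%OS = 100·exp(−πζ/√(1−ζ²)) = 100·exp(−π·0.649/√0.5788) = 6.86%.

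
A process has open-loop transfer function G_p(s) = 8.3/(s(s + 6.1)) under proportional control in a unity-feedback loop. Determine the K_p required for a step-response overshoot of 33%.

From %OS = 100·exp(−πζ/√(1−ζ²)) = 33%, ζ = −ln(0.33)/√(π²+ln²(0.33)) = 0.3328.
Characteristic equation s² + 6.1s + 8.3K_p = 0 gives ζ = 6.1/(2√(8.3K_p)).
Setting ζ = 0.3328: √(8.3K_p) = 6.1/(2·0.3328) = 9.165, so K_p = 84/8.3 = 10.1.

K_p = 10.1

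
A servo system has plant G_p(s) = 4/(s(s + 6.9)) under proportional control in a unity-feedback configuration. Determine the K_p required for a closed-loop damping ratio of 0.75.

Closed-loop characteristic equation: s² + 6.9s + K_p·4 = 0.
So ω_n = √(4K_p) and 2ζω_n = 6.9, giving ζ = 6.9/(2√(4K_p)).
Setting ζ = 0.75: √(4K_p) = 6.9/(2·0.75) = 4.6, so K_p = 21.16/4 = 5.29.

K_p = 5.29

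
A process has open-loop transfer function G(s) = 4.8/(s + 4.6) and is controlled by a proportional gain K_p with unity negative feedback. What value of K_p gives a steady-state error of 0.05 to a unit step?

K_p = 18.2

Steady-state error for a unit step on this type-0 loop is 1/(1 + K_p·G(0)).
G(0) = 1.043. Require 1/(1 + K_p·1.043) = 0.05, so 1 + 1.043·K_p = 20.
K_p = (20 − 1)/1.043 = 18.2.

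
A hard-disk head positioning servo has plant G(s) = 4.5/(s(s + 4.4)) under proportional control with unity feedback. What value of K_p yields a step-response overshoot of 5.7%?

K_p = 2.37

From %OS = 100·exp(−πζ/√(1−ζ²)) = 5.7%, ζ = −ln(0.057)/√(π²+ln²(0.057)) = 0.6738.
Characteristic equation s² + 4.4s + 4.5K_p = 0 gives ζ = 4.4/(2√(4.5K_p)).
Setting ζ = 0.6738: √(4.5K_p) = 4.4/(2·0.6738) = 3.265, so K_p = 10.66/4.5 = 2.37.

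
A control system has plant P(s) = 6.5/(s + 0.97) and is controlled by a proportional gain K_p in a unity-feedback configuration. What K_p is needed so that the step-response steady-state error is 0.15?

The loop is type 0, so e_ss(step) = 1/(1 + K_pos) with K_pos = K_p·P(0).
P(0) = 6.701. Require 1/(1 + K_p·6.701) = 0.15, so 1 + 6.701·K_p = 6.667.
K_p = (6.667 − 1)/6.701 = 0.846.

K_p = 0.846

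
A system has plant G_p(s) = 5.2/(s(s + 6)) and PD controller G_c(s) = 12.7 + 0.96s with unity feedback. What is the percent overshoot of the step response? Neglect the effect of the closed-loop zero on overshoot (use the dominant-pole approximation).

Forward path: (12.7 + 0.96s)·5.2/(s(s+6)). The closed-loop characteristic equation is s² + (6 + 5.2·0.96)s + 5.2·12.7 = 0.
That is s² + 10.99s + 66.04 = 0, so ω_n = 8.126 rad/s and ζ = 10.99/(2·8.126) = 0.6763.
%OS = 100·exp(−πζ/√(1−ζ²)) = 5.59%.

5.59%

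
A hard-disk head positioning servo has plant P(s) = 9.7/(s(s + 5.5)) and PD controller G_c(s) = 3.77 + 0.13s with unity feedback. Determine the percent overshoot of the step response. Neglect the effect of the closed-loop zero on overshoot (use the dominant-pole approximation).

12%

Forward path: (3.77 + 0.13s)·9.7/(s(s+5.5)). The closed-loop characteristic equation is s² + (5.5 + 9.7·0.13)s + 9.7·3.77 = 0.
That is s² + 6.761s + 36.57 = 0, so ω_n = 6.047 rad/s and ζ = 6.761/(2·6.047) = 0.559.
%OS = 100·exp(−πζ/√(1−ζ²)) = 12%.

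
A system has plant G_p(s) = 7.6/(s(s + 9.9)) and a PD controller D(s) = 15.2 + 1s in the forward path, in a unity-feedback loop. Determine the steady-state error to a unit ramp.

The loop has one pole at the origin (type 1). Velocity error constant K_v = lim_{s→0} s·D(s)G_p(s) = 15.2·7.6/9.9 = 11.67.
Steady-state error to a unit ramp: e_ss = 1/K_v = 0.0857.

0.0857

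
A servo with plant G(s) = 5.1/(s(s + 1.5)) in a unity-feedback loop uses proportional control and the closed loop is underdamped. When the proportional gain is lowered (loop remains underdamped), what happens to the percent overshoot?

ζ = 1.5/(2√(5.1K_p)) rises as K_p falls; higher damping means less overshoot.

decrease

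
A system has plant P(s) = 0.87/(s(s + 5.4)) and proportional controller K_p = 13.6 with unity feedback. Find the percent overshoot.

1.87%

The closed-loop denominator s² + 5.4s + 11.83 gives ω_n = √11.83 = 3.44 and ζ = 5.4/(2ω_n) = 0.7849.
%OS = 100·exp(−πζ/√(1−ζ²)) = 100·exp(−π·0.7849/√0.3839) = 1.87%.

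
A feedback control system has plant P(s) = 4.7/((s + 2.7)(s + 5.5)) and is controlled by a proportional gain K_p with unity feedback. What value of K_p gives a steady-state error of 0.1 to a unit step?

K_p = 28.4

Steady-state error for a unit step on this type-0 loop is 1/(1 + K_p·P(0)).
P(0) = 0.3165. Require 1/(1 + K_p·0.3165) = 0.1, so 1 + 0.3165·K_p = 10.
K_p = (10 − 1)/0.3165 = 28.4.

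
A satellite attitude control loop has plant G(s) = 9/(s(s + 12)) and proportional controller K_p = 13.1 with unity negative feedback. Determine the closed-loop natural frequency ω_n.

The closed-loop denominator is s(s+12) + 13.1·9 = s² + 12s + 117.9.
Matching s² + 2ζω_n s + ω_n²: ω_n = √117.9 = 10.86 rad/s and 2ζω_n = 12, so ζ = 12/(2·10.86) = 0.553.

ω_n = 10.9 rad/s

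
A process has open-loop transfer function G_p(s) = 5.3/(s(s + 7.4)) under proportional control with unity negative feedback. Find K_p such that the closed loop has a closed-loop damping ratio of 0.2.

Closed-loop characteristic equation: s² + 7.4s + K_p·5.3 = 0.
So ω_n = √(5.3K_p) and 2ζω_n = 7.4, giving ζ = 7.4/(2√(5.3K_p)).
Setting ζ = 0.2: √(5.3K_p) = 7.4/(2·0.2) = 18.5, so K_p = 342.2/5.3 = 64.6.

K_p = 64.6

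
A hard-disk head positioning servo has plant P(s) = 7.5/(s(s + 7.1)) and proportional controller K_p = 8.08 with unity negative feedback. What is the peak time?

T_p = 0.453 s

Closed-loop characteristic equation: s² + 7.1s + 60.6 = 0, so ω_n = 7.785 rad/s and ζ = 7.1/(2·7.785) = 0.456.
Damped frequency ω_d = ω_n√(1−ζ²) = 6.928 rad/s, so peak time T_p = π/ω_d = 0.453 s.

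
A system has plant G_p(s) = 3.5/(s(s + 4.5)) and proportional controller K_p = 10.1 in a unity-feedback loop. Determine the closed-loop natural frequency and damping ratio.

1 + K_p·G_p(s) = 0 gives s² + 4.5s + 35.35 = 0.
So ω_n² = 35.35 ⇒ ω_n = 5.946 rad/s, and ζ = 4.5/(2ω_n) = 0.378.

ω_n = 5.95 rad/s, ζ = 0.378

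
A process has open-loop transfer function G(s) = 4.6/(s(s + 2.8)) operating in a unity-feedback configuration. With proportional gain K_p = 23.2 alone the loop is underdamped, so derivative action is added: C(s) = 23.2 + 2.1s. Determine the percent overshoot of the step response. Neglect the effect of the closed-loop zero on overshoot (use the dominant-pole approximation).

9.3%

Forward path: (23.2 + 2.1s)·4.6/(s(s+2.8)). The closed-loop characteristic equation is s² + (2.8 + 4.6·2.1)s + 4.6·23.2 = 0.
That is s² + 12.46s + 106.7 = 0, so ω_n = 10.33 rad/s and ζ = 12.46/(2·10.33) = 0.6031.
%OS = 100·exp(−πζ/√(1−ζ²)) = 9.3%.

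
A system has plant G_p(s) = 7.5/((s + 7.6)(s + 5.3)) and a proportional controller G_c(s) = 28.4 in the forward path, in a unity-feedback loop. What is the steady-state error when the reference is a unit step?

0.159

The loop is type 0. Static position error constant K_pos = G_c(0)·G_p(0) = 28.4·0.1862 = 5.288.
Steady-state error to a unit step: e_ss = 1/(1+K_pos) = 1/6.288 = 0.159.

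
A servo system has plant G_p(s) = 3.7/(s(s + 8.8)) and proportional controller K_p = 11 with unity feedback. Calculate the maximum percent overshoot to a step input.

5.02%

The closed-loop denominator s² + 8.8s + 40.7 gives ω_n = √40.7 = 6.38 and ζ = 8.8/(2ω_n) = 0.6897.
%OS = 100·exp(−πζ/√(1−ζ²)) = 100·exp(−π·0.6897/√0.5243) = 5.02%.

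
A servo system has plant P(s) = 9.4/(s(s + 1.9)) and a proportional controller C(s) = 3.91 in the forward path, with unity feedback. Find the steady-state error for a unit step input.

0

The open loop C(s)P(s) has a pole at the origin (type 1), so the static position error constant is infinite and e_ss = 1/(1+∞) = 0.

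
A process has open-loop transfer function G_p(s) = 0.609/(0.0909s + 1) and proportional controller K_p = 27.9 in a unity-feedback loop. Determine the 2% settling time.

T_s ≈ 0.0202 s

Closed loop: T(s) = K_p·G_p/(1+K_p·G_p) = 16.99/(0.0909s + 1 + 16.99), with pole at s = −(1 + 16.99)/0.0909 = −197.9.
τ = 1/197.9 = 0.005052 s, so 2% settling time ≈ 4τ = 0.0202 s.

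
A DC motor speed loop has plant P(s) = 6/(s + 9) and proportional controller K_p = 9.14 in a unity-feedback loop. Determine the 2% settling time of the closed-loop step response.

T_s ≈ 0.0627 s

Closed-loop transfer function: T(s) = K_p·P(s)/(1 + K_p·P(s)) = 54.84/(s + 9 + 54.84) = 54.84/(s + 63.84).
Time constant τ = 1/63.84 = 0.01566 s, so the 2% settling time is about 4τ = 0.0627 s.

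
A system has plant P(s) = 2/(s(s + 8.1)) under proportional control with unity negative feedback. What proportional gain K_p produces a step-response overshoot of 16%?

From %OS = 100·exp(−πζ/√(1−ζ²)) = 16%, ζ = −ln(0.16)/√(π²+ln²(0.16)) = 0.5039.
Characteristic equation s² + 8.1s + 2K_p = 0 gives ζ = 8.1/(2√(2K_p)).
Setting ζ = 0.5039: √(2K_p) = 8.1/(2·0.5039) = 8.038, so K_p = 64.61/2 = 32.3.

K_p = 32.3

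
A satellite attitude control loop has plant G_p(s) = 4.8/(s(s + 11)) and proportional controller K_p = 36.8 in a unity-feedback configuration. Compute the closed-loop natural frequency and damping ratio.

ω_n = 13.3 rad/s, ζ = 0.414

With unity feedback the closed-loop characteristic equation is s² + 11s + 36.8·4.8 = s² + 11s + 176.6 = 0.
So ω_n² = 176.6 ⇒ ω_n = 13.29 rad/s, and ζ = 11/(2ω_n) = 0.414.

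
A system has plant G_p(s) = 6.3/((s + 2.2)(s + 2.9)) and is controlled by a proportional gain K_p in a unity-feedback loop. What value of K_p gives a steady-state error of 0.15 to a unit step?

The loop is type 0, so e_ss(step) = 1/(1 + K_pos) with K_pos = K_p·G_p(0).
G_p(0) = 0.9875. Require 1/(1 + K_p·0.9875) = 0.15, so 1 + 0.9875·K_p = 6.667.
K_p = (6.667 − 1)/0.9875 = 5.74.

K_p = 5.74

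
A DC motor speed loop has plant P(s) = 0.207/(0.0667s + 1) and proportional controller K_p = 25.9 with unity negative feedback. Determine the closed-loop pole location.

Closed loop: T(s) = K_p·P/(1+K_p·P) = 5.361/(0.0667s + 1 + 5.361), with pole at s = −(1 + 5.361)/0.0667 = −95.37.

s = -95.37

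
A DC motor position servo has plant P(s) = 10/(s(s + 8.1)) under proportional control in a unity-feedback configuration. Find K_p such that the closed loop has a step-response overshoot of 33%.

From %OS = 100·exp(−πζ/√(1−ζ²)) = 33%, ζ = −ln(0.33)/√(π²+ln²(0.33)) = 0.3328.
Characteristic equation s² + 8.1s + 10K_p = 0 gives ζ = 8.1/(2√(10K_p)).
Setting ζ = 0.3328: √(10K_p) = 8.1/(2·0.3328) = 12.17, so K_p = 148.1/10 = 14.8.

K_p = 14.8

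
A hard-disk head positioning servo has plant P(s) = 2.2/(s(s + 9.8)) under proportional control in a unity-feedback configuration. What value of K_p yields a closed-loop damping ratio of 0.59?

Closed-loop characteristic equation: s² + 9.8s + K_p·2.2 = 0.
So ω_n = √(2.2K_p) and 2ζω_n = 9.8, giving ζ = 9.8/(2√(2.2K_p)).
Setting ζ = 0.59: √(2.2K_p) = 9.8/(2·0.59) = 8.305, so K_p = 68.97/2.2 = 31.4.

K_p = 31.4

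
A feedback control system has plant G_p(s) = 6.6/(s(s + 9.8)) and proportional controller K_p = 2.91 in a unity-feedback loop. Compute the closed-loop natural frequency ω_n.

ω_n = 4.38 rad/s

The closed-loop denominator is s(s+9.8) + 2.91·6.6 = s² + 9.8s + 19.21.
Matching s² + 2ζω_n s + ω_n²: ω_n = √19.21 = 4.382 rad/s and 2ζω_n = 9.8, so ζ = 9.8/(2·4.382) = 1.12.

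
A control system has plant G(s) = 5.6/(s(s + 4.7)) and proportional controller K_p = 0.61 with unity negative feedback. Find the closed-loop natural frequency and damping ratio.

ω_n = 1.85 rad/s, ζ = 1.27

1 + K_p·G(s) = 0 gives s² + 4.7s + 3.416 = 0.
So ω_n² = 3.416 ⇒ ω_n = 1.848 rad/s, and ζ = 4.7/(2ω_n) = 1.27.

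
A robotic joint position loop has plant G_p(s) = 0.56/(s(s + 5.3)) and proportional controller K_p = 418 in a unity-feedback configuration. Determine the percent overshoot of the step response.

The closed-loop denominator s² + 5.3s + 234.1 gives ω_n = √234.1 = 15.3 and ζ = 5.3/(2ω_n) = 0.1732.
%OS = 100·exp(−πζ/√(1−ζ²)) = 100·exp(−π·0.1732/√0.97) = 57.6%.

57.6%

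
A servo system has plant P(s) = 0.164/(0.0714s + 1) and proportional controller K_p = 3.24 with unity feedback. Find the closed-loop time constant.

τ = 0.0466 s

Closed loop: T(s) = K_p·P/(1+K_p·P) = 0.5314/(0.0714s + 1 + 0.5314), with pole at s = −(1 + 0.5314)/0.0714 = −21.45.
Closed-loop time constant τ = 1/21.45 = 0.0466 s.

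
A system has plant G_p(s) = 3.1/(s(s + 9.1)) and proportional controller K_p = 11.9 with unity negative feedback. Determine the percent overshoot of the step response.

Closed-loop characteristic equation: s² + 9.1s + 36.89 = 0, so ω_n = 6.074 rad/s and ζ = 9.1/(2·6.074) = 0.7491.
%OS = 100·exp(−πζ/√(1−ζ²)) = 100·exp(−π·0.7491/√0.4388) = 2.86%.

2.86%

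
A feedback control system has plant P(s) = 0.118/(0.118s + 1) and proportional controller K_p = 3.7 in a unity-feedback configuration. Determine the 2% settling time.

T_s ≈ 0.329 s

Closed loop: T(s) = K_p·P/(1+K_p·P) = 0.4366/(0.118s + 1 + 0.4366), with pole at s = −(1 + 0.4366)/0.118 = −12.17.
τ = 1/12.17 = 0.08214 s, so 2% settling time ≈ 4τ = 0.329 s.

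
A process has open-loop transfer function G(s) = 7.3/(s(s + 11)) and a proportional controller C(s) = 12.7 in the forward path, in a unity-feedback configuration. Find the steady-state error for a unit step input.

The open loop C(s)G(s) has a pole at the origin (type 1), so the static position error constant is infinite and e_ss = 1/(1+∞) = 0.

0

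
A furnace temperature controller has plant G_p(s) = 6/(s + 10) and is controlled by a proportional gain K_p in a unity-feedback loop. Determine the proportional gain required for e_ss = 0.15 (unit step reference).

K_p = 9.44

For a type-0 loop with proportional control, e_ss = 1/(1 + K_p·G_p(0)).
G_p(0) = 0.6. Require 1/(1 + K_p·0.6) = 0.15, so 1 + 0.6·K_p = 6.667.
K_p = (6.667 − 1)/0.6 = 9.44.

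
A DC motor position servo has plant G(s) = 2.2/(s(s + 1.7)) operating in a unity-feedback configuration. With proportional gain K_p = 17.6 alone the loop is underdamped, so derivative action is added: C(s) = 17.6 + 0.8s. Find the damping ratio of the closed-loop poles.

Forward path: (17.6 + 0.8s)·2.2/(s(s+1.7)). The closed-loop characteristic equation is s² + (1.7 + 2.2·0.8)s + 2.2·17.6 = 0.
That is s² + 3.46s + 38.72 = 0, so ω_n = 6.223 rad/s and ζ = 3.46/(2·6.223) = 0.278.

ζ = 0.278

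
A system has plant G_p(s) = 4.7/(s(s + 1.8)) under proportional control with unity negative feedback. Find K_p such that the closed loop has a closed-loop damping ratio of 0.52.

Closed-loop characteristic equation: s² + 1.8s + K_p·4.7 = 0.
So ω_n = √(4.7K_p) and 2ζω_n = 1.8, giving ζ = 1.8/(2√(4.7K_p)).
Setting ζ = 0.52: √(4.7K_p) = 1.8/(2·0.52) = 1.731, so K_p = 2.996/4.7 = 0.637.

K_p = 0.637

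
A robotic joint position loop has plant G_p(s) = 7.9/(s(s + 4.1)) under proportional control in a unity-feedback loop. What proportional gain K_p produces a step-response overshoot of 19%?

From %OS = 100·exp(−πζ/√(1−ζ²)) = 19%, ζ = −ln(0.19)/√(π²+ln²(0.19)) = 0.4673.
Characteristic equation s² + 4.1s + 7.9K_p = 0 gives ζ = 4.1/(2√(7.9K_p)).
Setting ζ = 0.4673: √(7.9K_p) = 4.1/(2·0.4673) = 4.386, so K_p = 19.24/7.9 = 2.44.

K_p = 2.44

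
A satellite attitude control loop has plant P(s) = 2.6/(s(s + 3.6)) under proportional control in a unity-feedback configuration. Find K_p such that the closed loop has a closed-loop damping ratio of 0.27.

Closed-loop characteristic equation: s² + 3.6s + K_p·2.6 = 0.
So ω_n = √(2.6K_p) and 2ζω_n = 3.6, giving ζ = 3.6/(2√(2.6K_p)).
Setting ζ = 0.27: √(2.6K_p) = 3.6/(2·0.27) = 6.667, so K_p = 44.44/2.6 = 17.1.

K_p = 17.1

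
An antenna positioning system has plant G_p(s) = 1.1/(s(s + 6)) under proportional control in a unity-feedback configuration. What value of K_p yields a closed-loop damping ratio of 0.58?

K_p = 24.3

Closed-loop characteristic equation: s² + 6s + K_p·1.1 = 0.
So ω_n = √(1.1K_p) and 2ζω_n = 6, giving ζ = 6/(2√(1.1K_p)).
Setting ζ = 0.58: √(1.1K_p) = 6/(2·0.58) = 5.172, so K_p = 26.75/1.1 = 24.3.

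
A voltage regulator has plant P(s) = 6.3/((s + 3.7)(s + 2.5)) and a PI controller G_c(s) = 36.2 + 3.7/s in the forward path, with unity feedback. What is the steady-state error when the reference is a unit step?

0

The open loop G_c(s)P(s) has a pole at the origin (type 1), so the static position error constant is infinite and e_ss = 1/(1+∞) = 0.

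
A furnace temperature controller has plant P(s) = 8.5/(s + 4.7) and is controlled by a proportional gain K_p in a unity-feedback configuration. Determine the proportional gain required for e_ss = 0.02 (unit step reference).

Steady-state error for a unit step on this type-0 loop is 1/(1 + K_p·P(0)).
P(0) = 1.809. Require 1/(1 + K_p·1.809) = 0.02, so 1 + 1.809·K_p = 50.
K_p = (50 − 1)/1.809 = 27.1.

K_p = 27.1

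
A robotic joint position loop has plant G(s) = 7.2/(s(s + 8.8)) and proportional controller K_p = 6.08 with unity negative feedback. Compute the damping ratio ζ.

The closed-loop denominator is s(s+8.8) + 6.08·7.2 = s² + 8.8s + 43.78.
So ω_n² = 43.78 ⇒ ω_n = 6.616 rad/s, and ζ = 8.8/(2ω_n) = 0.665.

ζ = 0.665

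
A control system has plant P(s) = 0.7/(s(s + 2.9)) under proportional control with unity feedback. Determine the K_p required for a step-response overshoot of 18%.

From %OS = 100·exp(−πζ/√(1−ζ²)) = 18%, ζ = −ln(0.18)/√(π²+ln²(0.18)) = 0.4791.
Characteristic equation s² + 2.9s + 0.7K_p = 0 gives ζ = 2.9/(2√(0.7K_p)).
Setting ζ = 0.4791: √(0.7K_p) = 2.9/(2·0.4791) = 3.026, so K_p = 9.159/0.7 = 13.1.

K_p = 13.1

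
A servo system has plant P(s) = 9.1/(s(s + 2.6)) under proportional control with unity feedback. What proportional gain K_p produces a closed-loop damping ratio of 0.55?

Closed-loop characteristic equation: s² + 2.6s + K_p·9.1 = 0.
So ω_n = √(9.1K_p) and 2ζω_n = 2.6, giving ζ = 2.6/(2√(9.1K_p)).
Setting ζ = 0.55: √(9.1K_p) = 2.6/(2·0.55) = 2.364, so K_p = 5.587/9.1 = 0.614.

K_p = 0.614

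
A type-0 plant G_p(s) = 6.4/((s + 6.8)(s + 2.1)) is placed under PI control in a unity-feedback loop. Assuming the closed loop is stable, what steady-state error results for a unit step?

0

The PI controller's integrator makes the forward path type 1, so e_ss to a step is zero.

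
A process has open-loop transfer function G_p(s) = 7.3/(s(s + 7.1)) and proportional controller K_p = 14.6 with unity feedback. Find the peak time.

The closed-loop denominator s² + 7.1s + 106.6 gives ω_n = √106.6 = 10.32 and ζ = 7.1/(2ω_n) = 0.3439.
Damped frequency ω_d = ω_n√(1−ζ²) = 9.694 rad/s, so peak time T_p = π/ω_d = 0.324 s.

T_p = 0.324 s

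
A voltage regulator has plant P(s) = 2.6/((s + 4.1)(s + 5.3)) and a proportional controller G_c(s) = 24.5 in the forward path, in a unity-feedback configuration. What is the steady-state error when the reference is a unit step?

The loop is type 0. Static position error constant K_pos = G_c(0)·P(0) = 24.5·0.1197 = 2.931.
Steady-state error to a unit step: e_ss = 1/(1+K_pos) = 1/3.931 = 0.254.

0.254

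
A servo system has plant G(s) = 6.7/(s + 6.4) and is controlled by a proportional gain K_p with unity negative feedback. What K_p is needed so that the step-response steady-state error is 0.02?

The loop is type 0, so e_ss(step) = 1/(1 + K_pos) with K_pos = K_p·G(0).
G(0) = 1.047. Require 1/(1 + K_p·1.047) = 0.02, so 1 + 1.047·K_p = 50.
K_p = (50 − 1)/1.047 = 46.8.

K_p = 46.8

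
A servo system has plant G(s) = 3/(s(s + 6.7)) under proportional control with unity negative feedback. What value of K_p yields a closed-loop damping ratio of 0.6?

K_p = 10.4

Closed-loop characteristic equation: s² + 6.7s + K_p·3 = 0.
So ω_n = √(3K_p) and 2ζω_n = 6.7, giving ζ = 6.7/(2√(3K_p)).
Setting ζ = 0.6: √(3K_p) = 6.7/(2·0.6) = 5.583, so K_p = 31.17/3 = 10.4.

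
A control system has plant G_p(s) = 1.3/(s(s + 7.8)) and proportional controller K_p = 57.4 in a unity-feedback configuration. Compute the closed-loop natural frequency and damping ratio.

ω_n = 8.64 rad/s, ζ = 0.451

1 + K_p·G_p(s) = 0 gives s² + 7.8s + 74.62 = 0.
Matching s² + 2ζω_n s + ω_n²: ω_n = √74.62 = 8.638 rad/s and 2ζω_n = 7.8, so ζ = 7.8/(2·8.638) = 0.451.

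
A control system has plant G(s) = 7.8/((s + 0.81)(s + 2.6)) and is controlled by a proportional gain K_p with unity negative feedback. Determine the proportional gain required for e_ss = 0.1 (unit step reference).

K_p = 2.43

Steady-state error for a unit step on this type-0 loop is 1/(1 + K_p·G(0)).
G(0) = 3.704. Require 1/(1 + K_p·3.704) = 0.1, so 1 + 3.704·K_p = 10.
K_p = (10 − 1)/3.704 = 2.43.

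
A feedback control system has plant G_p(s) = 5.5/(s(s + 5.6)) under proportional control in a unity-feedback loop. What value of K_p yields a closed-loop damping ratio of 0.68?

Closed-loop characteristic equation: s² + 5.6s + K_p·5.5 = 0.
So ω_n = √(5.5K_p) and 2ζω_n = 5.6, giving ζ = 5.6/(2√(5.5K_p)).
Setting ζ = 0.68: √(5.5K_p) = 5.6/(2·0.68) = 4.118, so K_p = 16.96/5.5 = 3.08.

K_p = 3.08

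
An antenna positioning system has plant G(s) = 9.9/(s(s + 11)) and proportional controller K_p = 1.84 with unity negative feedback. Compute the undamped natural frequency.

ω_n = 4.27 rad/s

The closed-loop denominator is s(s+11) + 1.84·9.9 = s² + 11s + 18.22.
Matching s² + 2ζω_n s + ω_n²: ω_n = √18.22 = 4.268 rad/s and 2ζω_n = 11, so ζ = 11/(2·4.268) = 1.29.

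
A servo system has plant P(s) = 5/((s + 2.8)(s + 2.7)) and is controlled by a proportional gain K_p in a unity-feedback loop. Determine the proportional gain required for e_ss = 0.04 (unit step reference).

Steady-state error for a unit step on this type-0 loop is 1/(1 + K_p·P(0)).
P(0) = 0.6614. Require 1/(1 + K_p·0.6614) = 0.04, so 1 + 0.6614·K_p = 25.
K_p = (25 − 1)/0.6614 = 36.3.

K_p = 36.3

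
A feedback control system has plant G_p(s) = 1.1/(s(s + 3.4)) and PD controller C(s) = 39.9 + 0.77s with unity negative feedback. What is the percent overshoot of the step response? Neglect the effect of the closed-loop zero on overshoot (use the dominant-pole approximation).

Forward path: (39.9 + 0.77s)·1.1/(s(s+3.4)). The closed-loop characteristic equation is s² + (3.4 + 1.1·0.77)s + 1.1·39.9 = 0.
That is s² + 4.247s + 43.89 = 0, so ω_n = 6.625 rad/s and ζ = 4.247/(2·6.625) = 0.3205.
%OS = 100·exp(−πζ/√(1−ζ²)) = 34.5%.

34.5%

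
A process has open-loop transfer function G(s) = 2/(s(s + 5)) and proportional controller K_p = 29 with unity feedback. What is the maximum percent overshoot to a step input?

The closed-loop denominator s² + 5s + 58 gives ω_n = √58 = 7.616 and ζ = 5/(2ω_n) = 0.3283.
%OS = 100·exp(−πζ/√(1−ζ²)) = 100·exp(−π·0.3283/√0.8922) = 33.6%.

33.6%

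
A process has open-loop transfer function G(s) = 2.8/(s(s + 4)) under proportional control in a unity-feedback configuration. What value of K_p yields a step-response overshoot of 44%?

K_p = 22.3

From %OS = 100·exp(−πζ/√(1−ζ²)) = 44%, ζ = −ln(0.44)/√(π²+ln²(0.44)) = 0.2528.
Characteristic equation s² + 4s + 2.8K_p = 0 gives ζ = 4/(2√(2.8K_p)).
Setting ζ = 0.2528: √(2.8K_p) = 4/(2·0.2528) = 7.91, so K_p = 62.57/2.8 = 22.3.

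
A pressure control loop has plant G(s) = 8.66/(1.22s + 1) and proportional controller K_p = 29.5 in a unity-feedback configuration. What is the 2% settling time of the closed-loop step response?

Closed loop: T(s) = K_p·G/(1+K_p·G) = 255.5/(1.22s + 1 + 255.5), with pole at s = −(1 + 255.5)/1.22 = −210.2.
τ = 1/210.2 = 0.004757 s, so 2% settling time ≈ 4τ = 0.019 s.

T_s ≈ 0.019 s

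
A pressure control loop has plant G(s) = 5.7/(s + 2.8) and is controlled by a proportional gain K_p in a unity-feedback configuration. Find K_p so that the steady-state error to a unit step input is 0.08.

K_p = 5.65

For a type-0 loop with proportional control, e_ss = 1/(1 + K_p·G(0)).
G(0) = 2.036. Require 1/(1 + K_p·2.036) = 0.08, so 1 + 2.036·K_p = 12.5.
K_p = (12.5 − 1)/2.036 = 5.65.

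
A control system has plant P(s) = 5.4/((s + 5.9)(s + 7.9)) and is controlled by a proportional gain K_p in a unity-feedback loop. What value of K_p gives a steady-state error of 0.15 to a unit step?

For a type-0 loop with proportional control, e_ss = 1/(1 + K_p·P(0)).
P(0) = 0.1159. Require 1/(1 + K_p·0.1159) = 0.15, so 1 + 0.1159·K_p = 6.667.
K_p = (6.667 − 1)/0.1159 = 48.9.

K_p = 48.9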